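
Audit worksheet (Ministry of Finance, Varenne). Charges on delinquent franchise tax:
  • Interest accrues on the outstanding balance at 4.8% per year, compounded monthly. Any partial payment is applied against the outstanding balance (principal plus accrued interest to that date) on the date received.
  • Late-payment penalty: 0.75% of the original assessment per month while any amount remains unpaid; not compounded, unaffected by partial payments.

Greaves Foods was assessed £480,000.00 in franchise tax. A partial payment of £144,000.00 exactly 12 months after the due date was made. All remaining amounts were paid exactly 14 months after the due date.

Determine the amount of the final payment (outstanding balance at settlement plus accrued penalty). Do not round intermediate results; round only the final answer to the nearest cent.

£412,835.88

Monthly rate = 4.8% ÷ 12 = 0.4%
Balance at month 12: £480,000.0000 × (1 + 0.004)^12 = £503,553.6996…
After £144,000.00 payment: £503,553.6996… − £144,000.00 = £359,553.6996…
Balance at month 14: £359,553.6996… × (1 + 0.004)^2 = £362,435.8821…
Penalty: 14 × 0.75% × £480,000.00 = £50,400.00
Final settlement = outstanding balance + penalty = £362,435.8821… + £50,400.00 = £412,835.88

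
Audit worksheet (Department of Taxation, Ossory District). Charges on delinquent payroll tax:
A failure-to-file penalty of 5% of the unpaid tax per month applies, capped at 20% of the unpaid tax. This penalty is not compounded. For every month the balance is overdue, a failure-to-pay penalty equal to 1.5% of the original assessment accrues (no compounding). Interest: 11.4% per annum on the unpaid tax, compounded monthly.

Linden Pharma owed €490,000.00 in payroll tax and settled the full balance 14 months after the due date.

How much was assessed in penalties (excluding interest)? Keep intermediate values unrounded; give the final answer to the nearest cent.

€200,900.00

Failure-to-file: 14 × 5% × €490,000.00 = €343,000.00, capped at 20% × €490,000.00 = €98,000.00
Failure-to-pay penalty: 14 × 1.5% × €490,000.00 = €102,900.00
Total penalty = €98,000.00 + €102,900.00 = €200,900.00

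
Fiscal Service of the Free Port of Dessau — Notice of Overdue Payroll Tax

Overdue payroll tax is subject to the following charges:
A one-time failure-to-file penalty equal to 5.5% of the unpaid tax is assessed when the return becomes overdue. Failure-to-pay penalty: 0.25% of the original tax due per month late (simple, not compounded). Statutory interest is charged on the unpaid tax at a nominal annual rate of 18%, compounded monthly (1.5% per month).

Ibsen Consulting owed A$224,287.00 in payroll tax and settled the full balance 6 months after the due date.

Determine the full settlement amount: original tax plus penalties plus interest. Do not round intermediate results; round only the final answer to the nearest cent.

Failure-to-file penalty: 5.5% × A$224,287.00 = A$12,335.79…
Failure-to-pay penalty: 6 × 0.25% × A$224,287.00 = A$3,364.31…
Interest: A$224,287.00 × ((1 + 0.015)^6 − 1) = A$224,287.00 × 0.0934433… = A$20,958.1093…
Total = A$224,287.00 + A$15,700.0900 + A$20,958.1093… = A$260,945.20

A$260,945.20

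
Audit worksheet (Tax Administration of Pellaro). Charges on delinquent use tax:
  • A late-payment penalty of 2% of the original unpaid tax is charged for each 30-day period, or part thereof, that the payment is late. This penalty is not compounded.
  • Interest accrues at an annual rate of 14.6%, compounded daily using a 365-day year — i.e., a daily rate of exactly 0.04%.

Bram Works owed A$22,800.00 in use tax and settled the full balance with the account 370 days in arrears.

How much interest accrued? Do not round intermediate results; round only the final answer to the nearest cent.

Interest: A$22,800.00 × ((1 + 0.0004)^370 − 1) = A$22,800.00 × 0.15947858… = A$3,636.1117…

A$3,636.11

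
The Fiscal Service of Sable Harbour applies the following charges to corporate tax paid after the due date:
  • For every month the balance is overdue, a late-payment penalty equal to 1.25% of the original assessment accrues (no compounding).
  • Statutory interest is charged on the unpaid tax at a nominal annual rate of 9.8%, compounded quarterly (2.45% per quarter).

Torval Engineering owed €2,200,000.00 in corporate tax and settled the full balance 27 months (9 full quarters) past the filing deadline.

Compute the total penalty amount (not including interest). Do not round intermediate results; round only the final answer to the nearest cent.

€742,500.00

Late-payment penalty = 1.25% × €2,200,000.00 × 27 mo = €742,500.00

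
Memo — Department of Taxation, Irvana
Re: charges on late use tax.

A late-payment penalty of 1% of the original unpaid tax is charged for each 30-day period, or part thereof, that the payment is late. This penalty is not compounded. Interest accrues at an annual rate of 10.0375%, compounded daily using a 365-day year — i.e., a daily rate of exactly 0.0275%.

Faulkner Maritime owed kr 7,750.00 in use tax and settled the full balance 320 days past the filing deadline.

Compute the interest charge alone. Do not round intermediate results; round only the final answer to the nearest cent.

Interest: kr 7,750.00 × ((1 + 0.000275)^320 − 1) = kr 7,750.00 × 0.09197491… = kr 712.8056…

kr 712.81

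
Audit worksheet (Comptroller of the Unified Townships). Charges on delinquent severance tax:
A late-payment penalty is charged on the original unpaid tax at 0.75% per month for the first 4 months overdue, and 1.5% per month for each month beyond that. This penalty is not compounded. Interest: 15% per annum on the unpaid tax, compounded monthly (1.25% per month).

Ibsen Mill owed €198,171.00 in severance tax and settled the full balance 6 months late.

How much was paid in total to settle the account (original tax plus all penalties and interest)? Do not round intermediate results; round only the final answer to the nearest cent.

Penalty, months 1–4: 4 × 0.75% × €198,171.00 = €5,945.13
Penalty, months 5–6: 2 × 1.5% × €198,171.00 = €5,945.13
Interest: €198,171.00 × ((1 + 0.0125)^6 − 1) = €198,171.00 × 0.0773832… = €15,335.1023…
Total = €198,171.00 + €11,890.2600 + €15,335.1023… = €225,396.36

€225,396.36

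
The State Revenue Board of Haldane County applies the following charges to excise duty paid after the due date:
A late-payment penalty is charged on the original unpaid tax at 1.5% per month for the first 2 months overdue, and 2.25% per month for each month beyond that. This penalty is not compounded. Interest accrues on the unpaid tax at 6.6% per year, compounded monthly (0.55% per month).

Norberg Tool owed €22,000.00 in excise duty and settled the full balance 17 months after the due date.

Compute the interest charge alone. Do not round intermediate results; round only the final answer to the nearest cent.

€2,150.05

Interest: €22,000.00 × ((1 + 0.0055)^17 − 1) = €22,000.00 × 0.0977293… = €2,150.0456…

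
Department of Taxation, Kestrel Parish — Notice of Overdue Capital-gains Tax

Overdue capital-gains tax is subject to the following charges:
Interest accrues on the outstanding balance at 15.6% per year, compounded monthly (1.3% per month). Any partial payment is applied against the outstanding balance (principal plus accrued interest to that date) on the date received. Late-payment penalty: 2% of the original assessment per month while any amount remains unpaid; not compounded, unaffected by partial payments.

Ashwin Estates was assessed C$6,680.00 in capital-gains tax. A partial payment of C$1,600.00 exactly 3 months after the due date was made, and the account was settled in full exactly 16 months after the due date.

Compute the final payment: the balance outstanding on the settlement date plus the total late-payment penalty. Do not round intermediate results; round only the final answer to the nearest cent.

C$8,458.56

Balance at month 3: C$6,680.0000 × (1 + 0.013)^3 = C$6,943.9214…
After C$1,600.00 payment: C$6,943.9214… − C$1,600.00 = C$5,343.9214…
Balance at month 16: C$5,343.9214… × (1 + 0.013)^13 = C$6,320.9573…
Penalty: 16 × 2% × C$6,680.00 = C$2,137.60
Final settlement = outstanding balance + penalty = C$6,320.9573… + C$2,137.60 = C$8,458.56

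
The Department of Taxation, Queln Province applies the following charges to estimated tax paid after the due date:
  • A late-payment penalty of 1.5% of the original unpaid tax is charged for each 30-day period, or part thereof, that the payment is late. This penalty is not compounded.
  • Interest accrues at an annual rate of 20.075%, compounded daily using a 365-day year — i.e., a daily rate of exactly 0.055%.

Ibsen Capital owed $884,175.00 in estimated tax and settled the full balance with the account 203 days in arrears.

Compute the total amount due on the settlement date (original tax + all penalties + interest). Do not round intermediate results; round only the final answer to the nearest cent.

Penalty periods: ⌈203/30⌉ = 7; penalty = 7 × 1.5% × $884,175.00 = $92,838.38…
Interest: $884,175.00 × ((1 + 0.00055)^203 − 1) = $884,175.00 × 0.11808713… = $104,409.6901…
Total = $884,175.00 + $92,838.3750 + $104,409.6901… = $1,081,423.07

$1,081,423.07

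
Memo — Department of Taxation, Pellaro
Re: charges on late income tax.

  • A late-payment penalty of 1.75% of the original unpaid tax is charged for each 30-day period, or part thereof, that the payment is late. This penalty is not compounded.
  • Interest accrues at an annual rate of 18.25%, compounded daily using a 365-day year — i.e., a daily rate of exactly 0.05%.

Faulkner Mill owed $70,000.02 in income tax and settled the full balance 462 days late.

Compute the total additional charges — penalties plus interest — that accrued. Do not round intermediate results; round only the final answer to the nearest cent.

$37,785.07

Penalty periods: ⌈462/30⌉ = 16; penalty = 16 × 1.75% × $70,000.02 = $19,600.01…
Interest: $70,000.02 × ((1 + 0.0005)^462 − 1) = $70,000.02 × 0.25978651… = $18,185.0608…
Penalties + interest = $19,600.0056 + $18,185.0608… = $37,785.07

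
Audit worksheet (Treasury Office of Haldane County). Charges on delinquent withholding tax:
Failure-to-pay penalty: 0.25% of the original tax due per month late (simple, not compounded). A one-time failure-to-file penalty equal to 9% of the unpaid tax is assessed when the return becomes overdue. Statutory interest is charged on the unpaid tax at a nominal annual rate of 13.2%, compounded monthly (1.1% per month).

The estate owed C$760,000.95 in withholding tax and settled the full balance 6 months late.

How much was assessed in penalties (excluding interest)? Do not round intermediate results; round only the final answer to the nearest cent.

Failure-to-file penalty: 9% × C$760,000.95 = C$68,400.09…
Failure-to-pay penalty = 0.25% × C$760,000.95 × 6 mo = C$11,400.01…
Total penalty = C$68,400.09… + C$11,400.01… = C$79,800.10

C$79,800.10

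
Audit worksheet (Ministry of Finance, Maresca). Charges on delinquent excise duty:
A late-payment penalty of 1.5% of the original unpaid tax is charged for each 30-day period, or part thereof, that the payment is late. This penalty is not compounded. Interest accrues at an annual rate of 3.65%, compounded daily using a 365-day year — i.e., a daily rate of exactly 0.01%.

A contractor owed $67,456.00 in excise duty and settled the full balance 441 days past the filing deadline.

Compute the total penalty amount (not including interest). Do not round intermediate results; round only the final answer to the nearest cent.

$15,177.60

Penalty periods: ⌈441/30⌉ = 15; penalty = 15 × 1.5% × $67,456.00 = $15,177.60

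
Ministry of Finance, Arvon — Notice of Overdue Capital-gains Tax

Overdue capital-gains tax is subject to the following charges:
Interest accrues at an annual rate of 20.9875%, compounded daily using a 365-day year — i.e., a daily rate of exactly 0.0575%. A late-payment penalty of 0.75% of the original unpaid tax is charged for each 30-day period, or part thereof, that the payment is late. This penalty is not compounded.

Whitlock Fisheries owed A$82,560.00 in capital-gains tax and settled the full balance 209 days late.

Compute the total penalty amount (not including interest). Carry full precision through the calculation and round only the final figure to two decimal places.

Penalty periods: ⌈209/30⌉ = 7; penalty = 7 × 0.75% × A$82,560.00 = A$4,334.40

A$4,334.40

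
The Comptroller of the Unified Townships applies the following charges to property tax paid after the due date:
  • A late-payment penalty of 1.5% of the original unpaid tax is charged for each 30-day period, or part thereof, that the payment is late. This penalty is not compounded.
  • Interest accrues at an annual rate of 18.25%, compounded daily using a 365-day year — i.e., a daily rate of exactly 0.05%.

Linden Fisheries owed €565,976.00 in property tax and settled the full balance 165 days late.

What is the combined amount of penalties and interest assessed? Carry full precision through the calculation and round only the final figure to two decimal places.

€99,598.35

Penalty periods: ⌈165/30⌉ = 6; penalty = 6 × 1.5% × €565,976.00 = €50,937.84
Interest: €565,976.00 × ((1 + 0.0005)^165 − 1) = €565,976.00 × 0.08597628… = €48,660.5124…
Penalties + interest = €50,937.8400 + €48,660.5124… = €99,598.35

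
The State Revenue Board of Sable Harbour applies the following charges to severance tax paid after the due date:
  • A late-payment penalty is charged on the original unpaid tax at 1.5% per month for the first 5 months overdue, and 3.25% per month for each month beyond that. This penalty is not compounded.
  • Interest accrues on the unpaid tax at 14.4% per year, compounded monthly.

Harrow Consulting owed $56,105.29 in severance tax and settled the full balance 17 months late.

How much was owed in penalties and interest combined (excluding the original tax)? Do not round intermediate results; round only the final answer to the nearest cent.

Penalty, months 1–5: 5 × 1.5% × $56,105.29 = $4,207.90…
Penalty, months 6–17: 12 × 3.25% × $56,105.29 = $21,881.06…
Interest (14.4%/yr ÷ 12 = 1.2%/month): $56,105.29 × ((1 + 0.012)^17 − 1) = $12,613.0285…
Penalties + interest = $26,088.9599… + $12,613.0285… = $38,701.99

$38,701.99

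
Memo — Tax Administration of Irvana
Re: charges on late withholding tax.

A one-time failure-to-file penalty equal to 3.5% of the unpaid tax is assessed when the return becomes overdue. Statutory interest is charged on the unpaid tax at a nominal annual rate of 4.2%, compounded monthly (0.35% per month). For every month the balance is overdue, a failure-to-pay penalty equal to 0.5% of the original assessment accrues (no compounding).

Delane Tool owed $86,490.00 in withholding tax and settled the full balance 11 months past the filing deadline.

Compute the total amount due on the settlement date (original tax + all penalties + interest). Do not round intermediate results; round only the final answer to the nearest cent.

Failure-to-file penalty: 3.5% × $86,490.00 = $3,027.15
Failure-to-pay penalty: 11 × 0.5% × $86,490.00 = $4,756.95
Interest: $86,490.00 × ((1 + 0.0035)^11 − 1) = $86,490.00 × 0.0391809… = $3,388.7538…
Total = $86,490.00 + $7,784.1000 + $3,388.7538… = $97,662.85

$97,662.85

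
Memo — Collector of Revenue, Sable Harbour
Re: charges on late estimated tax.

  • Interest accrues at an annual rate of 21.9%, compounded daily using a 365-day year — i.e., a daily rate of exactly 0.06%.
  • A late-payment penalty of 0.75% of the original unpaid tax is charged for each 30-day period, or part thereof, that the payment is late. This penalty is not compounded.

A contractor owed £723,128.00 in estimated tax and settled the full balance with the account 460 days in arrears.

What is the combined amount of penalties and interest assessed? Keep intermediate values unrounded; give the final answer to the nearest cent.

Penalty periods: ⌈460/30⌉ = 16; penalty = 16 × 0.75% × £723,128.00 = £86,775.36
Interest: £723,128.00 × ((1 + 0.0006)^460 − 1) = £723,128.00 × 0.31773879… = £229,765.8189…
Penalties + interest = £86,775.3600 + £229,765.8189… = £316,541.18

£316,541.18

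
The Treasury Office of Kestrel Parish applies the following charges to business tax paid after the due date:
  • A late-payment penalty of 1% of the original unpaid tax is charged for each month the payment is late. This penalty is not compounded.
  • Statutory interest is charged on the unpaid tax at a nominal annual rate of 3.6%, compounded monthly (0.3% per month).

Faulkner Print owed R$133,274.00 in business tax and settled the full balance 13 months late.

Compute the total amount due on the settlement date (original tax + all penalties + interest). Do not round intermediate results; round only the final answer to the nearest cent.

Late-payment penalty = 1% × R$133,274.00 × 13 mo = R$17,325.62
Interest: R$133,274.00 × ((1 + 0.003)^13 − 1) = R$133,274.00 × 0.0397098… = R$5,292.2813…
Total = R$133,274.00 + R$17,325.6200 + R$5,292.2813… = R$155,891.90

R$155,891.90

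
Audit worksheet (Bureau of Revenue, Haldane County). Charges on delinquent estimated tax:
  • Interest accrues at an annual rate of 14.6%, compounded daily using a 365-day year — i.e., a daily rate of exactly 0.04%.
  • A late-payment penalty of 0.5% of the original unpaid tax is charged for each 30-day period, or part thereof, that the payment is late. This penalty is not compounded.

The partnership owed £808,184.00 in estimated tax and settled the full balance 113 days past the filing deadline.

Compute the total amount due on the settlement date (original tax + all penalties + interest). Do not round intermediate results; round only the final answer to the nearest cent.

£861,708.11

Penalty periods: ⌈113/30⌉ = 4; penalty = 4 × 0.5% × £808,184.00 = £16,163.68
Interest: £808,184.00 × ((1 + 0.0004)^113 − 1) = £808,184.00 × 0.04622763… = £37,360.4317…
Total = £808,184.00 + £16,163.6800 + £37,360.4317… = £861,708.11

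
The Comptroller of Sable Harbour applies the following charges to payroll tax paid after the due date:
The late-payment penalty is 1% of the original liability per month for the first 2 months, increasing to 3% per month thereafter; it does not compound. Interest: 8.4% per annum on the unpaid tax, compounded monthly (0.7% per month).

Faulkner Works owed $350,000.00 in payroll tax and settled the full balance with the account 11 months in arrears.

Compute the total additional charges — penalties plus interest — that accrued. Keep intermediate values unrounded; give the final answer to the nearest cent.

$129,413.34

Penalty, months 1–2: 2 × 1% × $350,000.00 = $7,000.00
Penalty, months 3–11: 9 × 3% × $350,000.00 = $94,500.00
Interest: $350,000.00 × ((1 + 0.007)^11 − 1) = $350,000.00 × 0.0797524… = $27,913.3383…
Penalties + interest = $101,500.0000 + $27,913.3383… = $129,413.34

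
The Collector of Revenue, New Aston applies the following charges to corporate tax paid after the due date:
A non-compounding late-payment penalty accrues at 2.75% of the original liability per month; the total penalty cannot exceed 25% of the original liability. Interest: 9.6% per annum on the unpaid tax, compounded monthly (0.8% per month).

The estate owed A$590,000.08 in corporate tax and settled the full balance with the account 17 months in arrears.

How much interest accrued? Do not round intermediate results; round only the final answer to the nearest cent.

Interest: A$590,000.08 × ((1 + 0.008)^17 − 1) = A$590,000.08 × 0.1450621… = A$85,586.6592…

A$85,586.66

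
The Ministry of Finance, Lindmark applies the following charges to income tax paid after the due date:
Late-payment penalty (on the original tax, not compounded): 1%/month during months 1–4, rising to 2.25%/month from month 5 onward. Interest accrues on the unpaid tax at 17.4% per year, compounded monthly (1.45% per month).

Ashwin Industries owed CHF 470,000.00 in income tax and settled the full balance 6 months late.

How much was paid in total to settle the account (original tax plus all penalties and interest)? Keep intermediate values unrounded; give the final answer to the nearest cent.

Penalty, months 1–4: 4 × 1% × CHF 470,000.00 = CHF 18,800.00
Penalty, months 5–6: 2 × 2.25% × CHF 470,000.00 = CHF 21,150.00
Interest: CHF 470,000.00 × ((1 + 0.0145)^6 − 1) = CHF 470,000.00 × 0.0902154… = CHF 42,401.2330…
Total = CHF 470,000.00 + CHF 39,950.0000 + CHF 42,401.2330… = CHF 552,351.23

CHF 552,351.23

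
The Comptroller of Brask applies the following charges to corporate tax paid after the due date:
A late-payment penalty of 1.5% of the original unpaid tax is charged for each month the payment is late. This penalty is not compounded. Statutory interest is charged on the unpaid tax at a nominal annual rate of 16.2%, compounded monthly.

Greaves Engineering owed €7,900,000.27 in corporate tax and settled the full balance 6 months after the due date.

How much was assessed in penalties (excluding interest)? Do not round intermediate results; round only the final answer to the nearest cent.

Late-payment penalty = 1.5% × €7,900,000.27 × 6 mo = €711,000.02…

€711,000.02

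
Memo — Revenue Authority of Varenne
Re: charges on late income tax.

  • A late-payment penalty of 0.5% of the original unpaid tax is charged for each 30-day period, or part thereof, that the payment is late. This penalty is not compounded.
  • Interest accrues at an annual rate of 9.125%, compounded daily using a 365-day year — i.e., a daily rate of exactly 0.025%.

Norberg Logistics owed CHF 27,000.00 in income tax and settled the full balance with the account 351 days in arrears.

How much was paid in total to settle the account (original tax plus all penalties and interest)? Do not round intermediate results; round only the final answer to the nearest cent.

Penalty periods: ⌈351/30⌉ = 12; penalty = 12 × 0.5% × CHF 27,000.00 = CHF 1,620.00
Interest: CHF 27,000.00 × ((1 + 0.00025)^351 − 1) = CHF 27,000.00 × 0.09170319… = CHF 2,475.9860…
Total = CHF 27,000.00 + CHF 1,620.0000 + CHF 2,475.9860… = CHF 31,095.99

CHF 31,095.99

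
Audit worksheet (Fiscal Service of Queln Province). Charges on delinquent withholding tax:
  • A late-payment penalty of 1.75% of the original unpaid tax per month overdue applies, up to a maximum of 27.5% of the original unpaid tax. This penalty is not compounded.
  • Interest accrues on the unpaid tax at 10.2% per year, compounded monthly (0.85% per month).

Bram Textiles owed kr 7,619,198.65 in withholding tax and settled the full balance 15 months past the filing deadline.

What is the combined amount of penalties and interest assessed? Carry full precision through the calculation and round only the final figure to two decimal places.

kr 3,031,472.95

Penalty: 15 × 1.75% × kr 7,619,198.65 = kr 2,000,039.65… (below the 27.5% cap of kr 2,095,279.63…)
Interest: kr 7,619,198.65 × ((1 + 0.0085)^15 − 1) = kr 7,619,198.65 × 0.1353729… = kr 1,031,433.3020…
Penalties + interest = kr 2,000,039.6456… + kr 1,031,433.3020… = kr 3,031,472.95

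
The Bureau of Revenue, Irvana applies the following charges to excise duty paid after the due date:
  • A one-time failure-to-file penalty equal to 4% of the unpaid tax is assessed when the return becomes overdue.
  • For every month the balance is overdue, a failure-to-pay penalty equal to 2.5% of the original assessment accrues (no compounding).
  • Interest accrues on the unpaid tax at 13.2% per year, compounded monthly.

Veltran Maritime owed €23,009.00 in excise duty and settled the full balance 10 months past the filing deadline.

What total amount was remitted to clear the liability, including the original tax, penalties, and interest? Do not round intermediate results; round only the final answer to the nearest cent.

Failure-to-file penalty: 4% × €23,009.00 = €920.36
Failure-to-pay penalty: 10 × 2.5% × €23,009.00 = €5,752.25
Interest (13.2%/yr ÷ 12 = 1.1%/month): €23,009.00 × ((1 + 0.011)^10 − 1) = €2,660.0207…
Total = €23,009.00 + €6,672.6100 + €2,660.0207… = €32,341.63

€32,341.63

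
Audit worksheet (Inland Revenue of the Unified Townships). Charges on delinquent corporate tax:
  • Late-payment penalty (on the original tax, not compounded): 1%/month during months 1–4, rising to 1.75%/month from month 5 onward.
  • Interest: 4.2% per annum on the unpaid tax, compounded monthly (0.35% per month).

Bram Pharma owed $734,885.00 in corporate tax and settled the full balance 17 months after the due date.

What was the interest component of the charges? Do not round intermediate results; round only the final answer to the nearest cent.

Interest: $734,885.00 × ((1 + 0.0035)^17 − 1) = $734,885.00 × 0.0611955… = $44,971.6664…

$44,971.67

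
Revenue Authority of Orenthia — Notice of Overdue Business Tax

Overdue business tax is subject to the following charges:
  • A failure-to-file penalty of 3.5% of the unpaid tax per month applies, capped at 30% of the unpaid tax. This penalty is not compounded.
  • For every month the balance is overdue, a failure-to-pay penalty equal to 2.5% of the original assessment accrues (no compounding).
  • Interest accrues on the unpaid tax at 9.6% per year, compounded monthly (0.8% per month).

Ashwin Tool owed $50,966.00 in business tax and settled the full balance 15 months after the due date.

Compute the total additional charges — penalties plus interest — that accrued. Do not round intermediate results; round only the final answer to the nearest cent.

$40,872.62

Failure-to-file: 15 × 3.5% × $50,966.00 = $26,757.15, capped at 30% × $50,966.00 = $15,289.80
Failure-to-pay penalty = 2.5% × $50,966.00 × 15 mo = $19,112.25
Interest: $50,966.00 × ((1 + 0.008)^15 − 1) = $50,966.00 × 0.1269587… = $6,470.5746…
Penalties + interest = $34,402.0500 + $6,470.5746… = $40,872.62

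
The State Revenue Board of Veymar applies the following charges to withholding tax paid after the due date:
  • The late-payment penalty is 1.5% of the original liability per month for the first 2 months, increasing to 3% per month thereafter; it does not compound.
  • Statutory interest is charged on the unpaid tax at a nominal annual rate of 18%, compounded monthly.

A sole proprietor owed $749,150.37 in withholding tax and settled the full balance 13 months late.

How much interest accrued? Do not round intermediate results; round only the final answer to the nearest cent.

$159,982.89

Interest (18%/yr ÷ 12 = 1.5%/month): $749,150.37 × ((1 + 0.015)^13 − 1) = $159,982.8925…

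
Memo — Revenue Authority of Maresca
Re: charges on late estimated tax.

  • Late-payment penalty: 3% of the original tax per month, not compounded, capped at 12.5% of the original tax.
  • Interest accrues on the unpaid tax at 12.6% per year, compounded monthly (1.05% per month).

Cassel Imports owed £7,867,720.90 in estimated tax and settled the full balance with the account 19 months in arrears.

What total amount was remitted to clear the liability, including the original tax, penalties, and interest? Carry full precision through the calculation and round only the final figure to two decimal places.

Penalty (uncapped): 19 × 3% × £7,867,720.90 = £4,484,600.91…; cap = 12.5% × £7,867,720.90 = £983,465.11… → penalty = £983,465.11…
Interest: £7,867,720.90 × ((1 + 0.0105)^19 − 1) = £7,867,720.90 × 0.2195231… = £1,727,146.6612…
Total = £7,867,720.90 + £983,465.1125 + £1,727,146.6612… = £10,578,332.67

£10,578,332.67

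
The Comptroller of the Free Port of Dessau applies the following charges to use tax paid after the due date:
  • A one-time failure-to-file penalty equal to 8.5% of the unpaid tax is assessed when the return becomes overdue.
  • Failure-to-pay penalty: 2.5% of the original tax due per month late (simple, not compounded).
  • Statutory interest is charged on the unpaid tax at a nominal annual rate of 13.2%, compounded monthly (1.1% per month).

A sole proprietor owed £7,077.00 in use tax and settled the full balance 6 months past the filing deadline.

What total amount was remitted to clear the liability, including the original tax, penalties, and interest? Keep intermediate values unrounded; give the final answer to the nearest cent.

Failure-to-file penalty: 8.5% × £7,077.00 = £601.55…
Failure-to-pay penalty = 2.5% × £7,077.00 × 6 mo = £1,061.55
Interest: £7,077.00 × ((1 + 0.011)^6 − 1) = £7,077.00 × 0.0678418… = £480.1167…
Total = £7,077.00 + £1,663.0950 + £480.1167… = £9,220.21

£9,220.21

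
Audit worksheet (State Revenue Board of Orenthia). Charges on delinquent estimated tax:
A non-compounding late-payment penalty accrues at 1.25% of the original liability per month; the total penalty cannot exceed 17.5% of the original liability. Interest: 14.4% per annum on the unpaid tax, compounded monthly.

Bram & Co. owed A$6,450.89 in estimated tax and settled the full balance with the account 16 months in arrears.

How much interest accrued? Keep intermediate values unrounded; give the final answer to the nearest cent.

Interest (14.4%/yr ÷ 12 = 1.2%/month): A$6,450.89 × ((1 + 0.012)^16 − 1) = A$1,356.5353…

A$1,356.54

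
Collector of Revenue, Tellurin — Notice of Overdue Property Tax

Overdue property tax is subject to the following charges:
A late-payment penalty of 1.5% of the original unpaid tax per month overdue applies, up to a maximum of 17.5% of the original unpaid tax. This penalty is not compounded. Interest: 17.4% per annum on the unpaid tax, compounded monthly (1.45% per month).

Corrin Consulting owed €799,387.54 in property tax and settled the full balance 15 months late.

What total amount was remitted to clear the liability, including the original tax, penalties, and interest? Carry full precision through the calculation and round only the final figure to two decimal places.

Penalty (uncapped): 15 × 1.5% × €799,387.54 = €179,862.20…; cap = 17.5% × €799,387.54 = €139,892.82… → penalty = €139,892.82…
Interest: €799,387.54 × ((1 + 0.0145)^15 − 1) = €799,387.54 × 0.2410257… = €192,672.9306…
Total = €799,387.54 + €139,892.8195 + €192,672.9306… = €1,131,953.29

€1,131,953.29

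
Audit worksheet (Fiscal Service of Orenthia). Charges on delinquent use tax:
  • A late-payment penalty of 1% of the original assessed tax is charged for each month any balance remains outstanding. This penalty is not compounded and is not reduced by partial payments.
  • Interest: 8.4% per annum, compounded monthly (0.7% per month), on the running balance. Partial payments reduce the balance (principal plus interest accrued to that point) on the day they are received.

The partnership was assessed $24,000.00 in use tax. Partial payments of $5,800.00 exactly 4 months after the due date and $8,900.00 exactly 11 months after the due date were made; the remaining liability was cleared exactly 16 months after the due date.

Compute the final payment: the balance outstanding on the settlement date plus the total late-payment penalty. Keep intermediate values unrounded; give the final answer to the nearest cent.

Balance at month 4: $24,000.0000 × (1 + 0.007)^4 = $24,679.0890…
After $5,800.00 payment: $24,679.0890… − $5,800.00 = $18,879.0890…
Balance at month 11: $18,879.0890… × (1 + 0.007)^7 = $19,823.8192…
After $8,900.00 payment: $19,823.8192… − $8,900.00 = $10,923.8192…
Balance at month 16: $10,923.8192… × (1 + 0.007)^5 = $11,311.5431…
Penalty: 16 × 1% × $24,000.00 = $3,840.00
Final settlement = outstanding balance + penalty = $11,311.5431… + $3,840.00 = $15,151.54

$15,151.54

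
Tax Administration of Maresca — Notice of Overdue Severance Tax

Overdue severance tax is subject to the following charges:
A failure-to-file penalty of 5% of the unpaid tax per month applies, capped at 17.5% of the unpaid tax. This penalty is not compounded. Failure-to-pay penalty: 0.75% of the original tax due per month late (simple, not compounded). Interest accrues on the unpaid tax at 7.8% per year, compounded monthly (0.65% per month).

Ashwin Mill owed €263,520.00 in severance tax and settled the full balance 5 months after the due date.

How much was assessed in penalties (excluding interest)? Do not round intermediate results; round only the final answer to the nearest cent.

Failure-to-file: 5 × 5% × €263,520.00 = €65,880.00, capped at 17.5% × €263,520.00 = €46,116.00
Failure-to-pay penalty: 5 × 0.75% × €263,520.00 = €9,882.00
Total penalty = €46,116.00 + €9,882.00 = €55,998.00

€55,998.00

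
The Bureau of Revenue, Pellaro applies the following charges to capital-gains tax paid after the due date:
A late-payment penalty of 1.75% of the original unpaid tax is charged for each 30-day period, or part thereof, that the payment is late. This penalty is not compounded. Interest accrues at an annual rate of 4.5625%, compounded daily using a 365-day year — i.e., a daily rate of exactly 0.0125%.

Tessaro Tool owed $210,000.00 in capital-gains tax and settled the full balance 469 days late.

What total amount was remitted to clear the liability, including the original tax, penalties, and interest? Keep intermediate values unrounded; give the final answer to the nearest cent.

$281,478.46

Penalty periods: ⌈469/30⌉ = 16; penalty = 16 × 1.75% × $210,000.00 = $58,800.00
Interest: $210,000.00 × ((1 + 0.000125)^469 − 1) = $210,000.00 × 0.06037364… = $12,678.4643…
Total = $210,000.00 + $58,800.0000 + $12,678.4643… = $281,478.46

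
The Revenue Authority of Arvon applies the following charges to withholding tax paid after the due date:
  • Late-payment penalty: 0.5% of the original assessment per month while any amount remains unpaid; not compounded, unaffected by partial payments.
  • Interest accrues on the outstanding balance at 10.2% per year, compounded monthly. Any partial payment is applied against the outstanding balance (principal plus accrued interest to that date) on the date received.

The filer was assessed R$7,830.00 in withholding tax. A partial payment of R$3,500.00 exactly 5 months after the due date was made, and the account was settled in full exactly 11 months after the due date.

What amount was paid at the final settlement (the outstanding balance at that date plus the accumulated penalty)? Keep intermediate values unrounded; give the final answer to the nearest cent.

Monthly rate = 10.2% ÷ 12 = 0.85%
Balance at month 5: R$7,830.0000 × (1 + 0.0085)^5 = R$8,168.4805…
After R$3,500.00 payment: R$8,168.4805… − R$3,500.00 = R$4,668.4805…
Balance at month 11: R$4,668.4805… × (1 + 0.0085)^6 = R$4,911.6901…
Penalty: 11 × 0.5% × R$7,830.00 = R$430.65
Final settlement = outstanding balance + penalty = R$4,911.6901… + R$430.65 = R$5,342.34

R$5,342.34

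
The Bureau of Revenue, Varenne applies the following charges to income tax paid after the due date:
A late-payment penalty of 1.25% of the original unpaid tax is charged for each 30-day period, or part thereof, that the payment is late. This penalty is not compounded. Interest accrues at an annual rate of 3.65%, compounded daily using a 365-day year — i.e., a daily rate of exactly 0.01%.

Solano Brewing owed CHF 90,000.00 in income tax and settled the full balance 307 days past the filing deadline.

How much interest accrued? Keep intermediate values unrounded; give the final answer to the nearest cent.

Interest: CHF 90,000.00 × ((1 + 0.0001)^307 − 1) = CHF 90,000.00 × 0.03117452… = CHF 2,805.7070…

CHF 2,805.71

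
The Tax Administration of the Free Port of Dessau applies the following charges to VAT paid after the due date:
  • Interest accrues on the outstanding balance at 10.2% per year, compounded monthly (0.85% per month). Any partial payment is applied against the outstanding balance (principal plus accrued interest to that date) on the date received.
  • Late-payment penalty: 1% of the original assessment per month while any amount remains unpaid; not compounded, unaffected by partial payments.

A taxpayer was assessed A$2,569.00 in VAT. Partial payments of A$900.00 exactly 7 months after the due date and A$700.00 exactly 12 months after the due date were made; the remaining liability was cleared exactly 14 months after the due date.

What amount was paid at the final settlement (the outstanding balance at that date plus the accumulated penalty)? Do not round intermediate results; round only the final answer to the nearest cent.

A$1,584.96

Balance at month 7: A$2,569.0000 × (1 + 0.0085)^7 = A$2,725.8090…
After A$900.00 payment: A$2,725.8090… − A$900.00 = A$1,825.8090…
Balance at month 12: A$1,825.8090… × (1 + 0.0085)^5 = A$1,904.7363…
After A$700.00 payment: A$1,904.7363… − A$700.00 = A$1,204.7363…
Balance at month 14: A$1,204.7363… × (1 + 0.0085)^2 = A$1,225.3039…
Penalty: 14 × 1% × A$2,569.00 = A$359.66
Final settlement = outstanding balance + penalty = A$1,225.3039… + A$359.66 = A$1,584.96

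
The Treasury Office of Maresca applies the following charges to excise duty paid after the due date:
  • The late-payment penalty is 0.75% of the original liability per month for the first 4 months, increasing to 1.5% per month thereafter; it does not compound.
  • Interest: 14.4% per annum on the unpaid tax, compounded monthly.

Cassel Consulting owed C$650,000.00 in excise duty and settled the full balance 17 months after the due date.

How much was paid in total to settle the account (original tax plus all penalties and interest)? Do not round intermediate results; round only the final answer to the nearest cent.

C$942,376.48

Penalty, months 1–4: 4 × 0.75% × C$650,000.00 = C$19,500.00
Penalty, months 5–17: 13 × 1.5% × C$650,000.00 = C$126,750.00
Interest (14.4%/yr ÷ 12 = 1.2%/month): C$650,000.00 × ((1 + 0.012)^17 − 1) = C$146,126.4799…
Total = C$650,000.00 + C$146,250.0000 + C$146,126.4799… = C$942,376.48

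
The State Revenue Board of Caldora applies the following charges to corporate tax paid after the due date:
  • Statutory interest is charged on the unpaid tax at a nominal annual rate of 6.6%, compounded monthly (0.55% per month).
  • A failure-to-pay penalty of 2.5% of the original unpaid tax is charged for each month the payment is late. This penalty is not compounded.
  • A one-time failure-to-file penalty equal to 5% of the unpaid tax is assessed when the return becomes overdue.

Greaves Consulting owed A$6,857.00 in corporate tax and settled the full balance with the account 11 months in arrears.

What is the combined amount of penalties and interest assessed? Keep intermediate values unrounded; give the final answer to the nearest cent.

Failure-to-file penalty: 5% × A$6,857.00 = A$342.85
Failure-to-pay penalty = 2.5% × A$6,857.00 × 11 mo = A$1,885.68…
Interest: A$6,857.00 × ((1 + 0.0055)^11 − 1) = A$6,857.00 × 0.0621915… = A$426.4472…
Penalties + interest = A$2,228.5250 + A$426.4472… = A$2,654.97

A$2,654.97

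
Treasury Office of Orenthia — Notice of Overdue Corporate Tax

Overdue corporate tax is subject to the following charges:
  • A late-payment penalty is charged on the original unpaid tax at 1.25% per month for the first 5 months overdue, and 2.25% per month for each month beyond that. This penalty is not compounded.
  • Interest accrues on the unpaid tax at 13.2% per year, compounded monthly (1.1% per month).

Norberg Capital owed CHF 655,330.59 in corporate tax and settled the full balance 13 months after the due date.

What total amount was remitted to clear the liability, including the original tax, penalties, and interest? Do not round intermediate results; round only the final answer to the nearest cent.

CHF 914,402.00

Penalty, months 1–5: 5 × 1.25% × CHF 655,330.59 = CHF 40,958.16…
Penalty, months 6–13: 8 × 2.25% × CHF 655,330.59 = CHF 117,959.51…
Interest: CHF 655,330.59 × ((1 + 0.011)^13 − 1) = CHF 655,330.59 × 0.1528293… = CHF 100,153.7446…
Total = CHF 655,330.59 + CHF 158,917.6681… + CHF 100,153.7446… = CHF 914,402.00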